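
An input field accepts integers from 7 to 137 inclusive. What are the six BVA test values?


Range: [7, 137]
Boundaries: just below min, min, min+1, max-1, max, just above max
Values: [6, 7, 8, 136, 137, 138]

[6, 7, 8, 136, 137, 138]


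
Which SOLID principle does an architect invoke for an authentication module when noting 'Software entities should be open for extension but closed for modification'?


This describes the Open/Closed Principle (OCP)

Open/Closed Principle (OCP)


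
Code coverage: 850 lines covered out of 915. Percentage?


Coverage = covered / total * 100
Coverage = 850 / 915 * 100
Coverage = 92.9%

92.9%


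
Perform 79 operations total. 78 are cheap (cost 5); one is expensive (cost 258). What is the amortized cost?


Formula: Amortized cost = Total cost / Operations
Total cost = (78 * 5) + (1 * 258)
Total cost = 390 + 258 = 648
Amortized = 648 / 79 = 8.2025

8.2025


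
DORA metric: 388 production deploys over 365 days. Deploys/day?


Formula: deployments per day = releases / days
= 388 / 365
= 1.063 deploys/day
(equivalently, 7.44 deploys/week)

1.063 deploys/day


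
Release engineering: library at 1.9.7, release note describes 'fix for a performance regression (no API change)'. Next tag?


Current: 1.9.7
Change category: 'fix for a performance regression (no API change)' → patch bump
SemVer rule: patch bump → increment PATCH (MAJOR and MINOR unchanged)
New: 1.9.8

1.9.8


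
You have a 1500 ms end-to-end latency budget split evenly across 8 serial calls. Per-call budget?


Formula: per_stage = total_budget / stages
per_stage = 1500 / 8
per_stage = 187.5 ms

187.5 ms


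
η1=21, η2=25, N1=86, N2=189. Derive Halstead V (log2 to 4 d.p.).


Formula: V = N * log2(η), where N = N1 + N2 and η = η1 + η2
η = 21 + 25 = 46
N = 86 + 189 = 275
log2(46) ≈ 5.5236
V = 275 * 5.5236 = 1518.99

1518.99


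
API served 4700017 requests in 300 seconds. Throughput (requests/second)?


Formula: throughput = requests / seconds
throughput = 4700017 / 300
throughput = 15666.72 requests/second

15666.72 requests/second


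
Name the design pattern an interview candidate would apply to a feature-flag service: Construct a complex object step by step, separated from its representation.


This matches the Builder pattern

Builder


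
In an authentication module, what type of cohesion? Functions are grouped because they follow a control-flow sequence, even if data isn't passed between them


Reasoning: Grouped by order of execution within a routine, not by data flow
Type: Procedural cohesion

Procedural cohesion


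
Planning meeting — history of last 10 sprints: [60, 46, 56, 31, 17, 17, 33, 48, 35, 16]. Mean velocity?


Formula: Avg velocity = Total points / Number of sprints
Points: [60, 46, 56, 31, 17, 17, 33, 48, 35, 16]
Sum = 60 + 46 + 56 + 31 + 17 + 17 + 33 + 48 + 35 + 16 = 359
Avg velocity = 359 / 10 = 35.9 points/sprint

35.9 points/sprint


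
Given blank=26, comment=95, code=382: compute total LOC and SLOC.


Total LOC = blank + comment + code
Total LOC = 26 + 95 + 382 = 503
SLOC (source only) = code = 382

Total LOC: 503, SLOC: 382


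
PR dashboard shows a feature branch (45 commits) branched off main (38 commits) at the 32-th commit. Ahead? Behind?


Common ancestor: commit #32
feature commits after divergence: 45 - 32 = 13
main commits after divergence: 38 - 32 = 6
feature is 13 commits ahead of main
main is 6 commits ahead of feature

feature ahead: 13, main ahead: 6


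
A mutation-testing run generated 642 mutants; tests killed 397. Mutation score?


Mutation score = killed / total * 100
Mutation score = 397 / 642 * 100
Mutation score = 61.84%

61.84%


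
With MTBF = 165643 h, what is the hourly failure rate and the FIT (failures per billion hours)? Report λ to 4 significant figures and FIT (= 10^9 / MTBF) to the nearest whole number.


Formula: λ = 1 / MTBF; FIT = λ × 1e9 = 1e9 / MTBF
λ = 1 / 165643 ≈ 6.037e-06 failures/hour
FIT = 1e9 / 165643 ≈ 6037 failures per 1e9 hours (nearest whole number)

λ = 6.037e-06 /h, FIT = 6037


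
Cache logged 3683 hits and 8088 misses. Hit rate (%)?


Formula: hit rate = hits / (hits + misses) * 100
hit rate = 3683 / (3683 + 8088) * 100
hit rate = 3683 / 11771 * 100
hit rate = 31.29%

31.29%


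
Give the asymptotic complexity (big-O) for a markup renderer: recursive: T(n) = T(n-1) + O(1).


Reasoning: linear recursion with constant work per frame
Complexity: O(n)

O(n)


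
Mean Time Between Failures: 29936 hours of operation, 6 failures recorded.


Formula: MTBF = Total operating time / Number of failures
MTBF = 29936 / 6
MTBF = 4989.33 hours

4989.33 hours


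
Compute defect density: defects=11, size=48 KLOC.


Defect density = defects / KLOC
Defect density = 11 / 48
Defect density = 0.229 defects/KLOC

0.229 defects/KLOC


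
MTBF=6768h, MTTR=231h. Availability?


Availability = MTBF / (MTBF + MTTR)
Availability = 6768 / (6768 + 231)
Availability = 6768 / 6999
Availability = 96.6995%

96.6995%


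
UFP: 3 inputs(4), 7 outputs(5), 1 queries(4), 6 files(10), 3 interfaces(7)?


UFP = EI*4 + EO*5 + EQ*4 + ILF*10 + EIF*7
UFP = 3*4 + 7*5 + 1*4 + 6*10 + 3*7
UFP = 12 + 35 + 4 + 60 + 21
UFP = 132

132


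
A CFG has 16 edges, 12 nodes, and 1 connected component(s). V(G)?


Formula: V(G) = E - N + 2P
V(G) = 16 - 12 + 2*1
V(G) = 4 + 2
V(G) = 6

6


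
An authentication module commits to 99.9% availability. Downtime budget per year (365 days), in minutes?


Formula: allowed downtime = period * (100 - SLA) / 100
Period (year (365 days)) = 525600 minutes
Unavailability fraction = (100 - 99.9) / 100
Allowed downtime = 525600 * (100 - 99.9) / 100
Allowed downtime = 525.6 minutes

525.6 minutes


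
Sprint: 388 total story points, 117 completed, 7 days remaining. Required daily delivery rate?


Formula: Required rate = Remaining points / Days left
Remaining = 388 - 117 = 271 points
Required rate = 271 / 7 = 38.71 points/day

38.71 points/day


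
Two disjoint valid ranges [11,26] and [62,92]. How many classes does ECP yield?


Valid ranges: [11,26] and [62,92]
Class 1: x < 11 — invalid
Class 2: 11 ≤ x ≤ 26 — valid
Class 3: 26 < x < 62 — invalid (gap between ranges)
Class 4: 62 ≤ x ≤ 92 — valid
Class 5: x > 92 — invalid
Total equivalence classes: 5

5 equivalence classes


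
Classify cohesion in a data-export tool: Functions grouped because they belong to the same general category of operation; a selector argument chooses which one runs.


Reasoning: Grouped by category of activity, not by data or sequence
Type: Logical cohesion

Logical cohesion


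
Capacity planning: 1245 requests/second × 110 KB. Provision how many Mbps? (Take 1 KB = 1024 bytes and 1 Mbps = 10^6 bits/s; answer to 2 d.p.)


Formula: Mbps = payload_bytes * RPS * 8 / 1e6
Payload per request = 110 KB = 110 * 1024 = 112640 bytes
Total bytes/sec = 112640 * 1245 = 140236800
Total bits/sec = 140236800 * 8 = 1121894400
Mbps = 1121894400 / 1e6 = 1121.89

1121.89 Mbps


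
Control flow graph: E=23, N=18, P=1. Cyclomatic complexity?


Formula: V(G) = E - N + 2P
V(G) = 23 - 18 + 2*1
V(G) = 5 + 2
V(G) = 7

7


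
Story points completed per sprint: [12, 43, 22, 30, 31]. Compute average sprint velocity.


Formula: Avg velocity = Total points / Number of sprints
Points: [12, 43, 22, 30, 31]
Sum = 12 + 43 + 22 + 30 + 31 = 138
Avg velocity = 138 / 5 = 27.6 points/sprint

27.6 points/sprint


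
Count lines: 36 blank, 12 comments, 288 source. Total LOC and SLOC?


Total LOC = blank + comment + code
Total LOC = 36 + 12 + 288 = 336
SLOC (source only) = code = 288

Total LOC: 336, SLOC: 288


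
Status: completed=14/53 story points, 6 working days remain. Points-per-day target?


Formula: Required rate = Remaining points / Days left
Remaining = 53 - 14 = 39 points
Required rate = 39 / 6 = 6.5 points/day

6.5 points/day


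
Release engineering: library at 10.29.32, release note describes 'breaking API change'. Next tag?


Current: 10.29.32
Change category: 'breaking API change' → major bump
SemVer rule: major bump → increment MAJOR, reset MINOR and PATCH to 0
New: 11.0.0

11.0.0


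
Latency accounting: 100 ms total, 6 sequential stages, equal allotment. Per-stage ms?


Formula: per_stage = total_budget / stages
per_stage = 100 / 6
per_stage = 16.67 ms

16.67 ms


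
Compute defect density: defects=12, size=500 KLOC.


Defect density = defects / KLOC
Defect density = 12 / 500
Defect density = 0.024 defects/KLOC

0.024 defects/KLOC


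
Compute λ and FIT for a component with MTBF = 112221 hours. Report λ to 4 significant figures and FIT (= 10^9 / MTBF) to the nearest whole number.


Formula: λ = 1 / MTBF; FIT = λ × 1e9 = 1e9 / MTBF
λ = 1 / 112221 ≈ 8.911e-06 failures/hour
FIT = 1e9 / 112221 ≈ 8911 failures per 1e9 hours (nearest whole number)

λ = 8.911e-06 /h, FIT = 8911


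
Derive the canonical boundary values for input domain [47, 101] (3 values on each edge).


Range: [47, 101]
Boundaries: just below min, min, min+1, max-1, max, just above max
Values: [46, 47, 48, 100, 101, 102]

[46, 47, 48, 100, 101, 102]


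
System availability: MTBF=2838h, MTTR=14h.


Availability = MTBF / (MTBF + MTTR)
Availability = 2838 / (2838 + 14)
Availability = 2838 / 2852
Availability = 99.5091%

99.5091%


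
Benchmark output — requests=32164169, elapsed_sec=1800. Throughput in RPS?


Formula: throughput = requests / seconds
throughput = 32164169 / 1800
throughput = 17868.98 requests/second

17868.98 requests/second


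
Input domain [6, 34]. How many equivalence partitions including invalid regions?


Valid range: [6, 34]
Class 1: x < 6 — invalid
Class 2: 6 ≤ x ≤ 34 — valid
Class 3: x > 34 — invalid
Total equivalence classes: 3

3 equivalence classes


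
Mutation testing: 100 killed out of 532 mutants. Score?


Mutation score = killed / total * 100
Mutation score = 100 / 532 * 100
Mutation score = 18.8%

18.8%


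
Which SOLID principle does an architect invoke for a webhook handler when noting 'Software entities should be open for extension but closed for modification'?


This describes the Open/Closed Principle (OCP)

Open/Closed Principle (OCP)


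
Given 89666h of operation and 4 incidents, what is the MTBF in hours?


Formula: MTBF = Total operating time / Number of failures
MTBF = 89666 / 4
MTBF = 22416.5 hours

22416.5 hours


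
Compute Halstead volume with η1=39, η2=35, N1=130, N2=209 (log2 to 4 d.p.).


Formula: V = N * log2(η), where N = N1 + N2 and η = η1 + η2
η = 39 + 35 = 74
N = 130 + 209 = 339
log2(74) ≈ 6.2095
V = 339 * 6.2095 = 2105.02

2105.02


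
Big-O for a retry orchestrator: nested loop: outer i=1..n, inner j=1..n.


Reasoning: n iterations times n iterations
Complexity: O(n^2)

O(n^2)


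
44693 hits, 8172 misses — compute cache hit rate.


Formula: hit rate = hits / (hits + misses) * 100
hit rate = 44693 / (44693 + 8172) * 100
hit rate = 44693 / 52865 * 100
hit rate = 84.54%

84.54%


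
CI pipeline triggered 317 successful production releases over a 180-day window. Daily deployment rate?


Formula: deployments per day = releases / days
= 317 / 180
= 1.761 deploys/day
(equivalently, 12.33 deploys/week)

1.761 deploys/day


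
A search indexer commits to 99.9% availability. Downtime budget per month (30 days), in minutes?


Formula: allowed downtime = period * (100 - SLA) / 100
Period (month (30 days)) = 43200 minutes
Unavailability fraction = (100 - 99.9) / 100
Allowed downtime = 43200 * (100 - 99.9) / 100
Allowed downtime = 43.2 minutes

43.2 minutes


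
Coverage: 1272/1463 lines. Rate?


Coverage = covered / total * 100
Coverage = 1272 / 1463 * 100
Coverage = 86.94%

86.94%


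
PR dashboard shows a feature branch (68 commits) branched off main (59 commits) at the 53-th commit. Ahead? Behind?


Common ancestor: commit #53
feature commits after divergence: 68 - 53 = 15
main commits after divergence: 59 - 53 = 6
feature is 15 commits ahead of main
main is 6 commits ahead of feature

feature ahead: 15, main ahead: 6


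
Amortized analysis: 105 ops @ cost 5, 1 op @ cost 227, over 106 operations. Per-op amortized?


Formula: Amortized cost = Total cost / Operations
Total cost = (105 * 5) + (1 * 227)
Total cost = 525 + 227 = 752
Amortized = 752 / 106 = 7.0943

7.0943


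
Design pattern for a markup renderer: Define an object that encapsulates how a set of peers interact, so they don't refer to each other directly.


This matches the Mediator pattern

Mediator


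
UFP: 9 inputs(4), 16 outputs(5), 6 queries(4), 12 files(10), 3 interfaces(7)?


UFP = EI*4 + EO*5 + EQ*4 + ILF*10 + EIF*7
UFP = 9*4 + 16*5 + 6*4 + 12*10 + 3*7
UFP = 36 + 80 + 24 + 120 + 21
UFP = 281

281


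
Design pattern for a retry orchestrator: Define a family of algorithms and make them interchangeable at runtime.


This matches the Strategy pattern

Strategy


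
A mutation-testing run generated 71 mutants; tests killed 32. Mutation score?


Mutation score = killed / total * 100
Mutation score = 32 / 71 * 100
Mutation score = 45.07%

45.07%


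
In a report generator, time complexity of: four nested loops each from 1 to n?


Reasoning: four levels of nesting
Complexity: O(n^4)

O(n^4)


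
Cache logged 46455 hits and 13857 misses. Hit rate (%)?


Formula: hit rate = hits / (hits + misses) * 100
hit rate = 46455 / (46455 + 13857) * 100
hit rate = 46455 / 60312 * 100
hit rate = 77.02%

77.02%


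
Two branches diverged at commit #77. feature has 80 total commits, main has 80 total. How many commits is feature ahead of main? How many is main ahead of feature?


Common ancestor: commit #77
feature commits after divergence: 80 - 77 = 3
main commits after divergence: 80 - 77 = 3
feature is 3 commits ahead of main
main is 3 commits ahead of feature

feature ahead: 3, main ahead: 3


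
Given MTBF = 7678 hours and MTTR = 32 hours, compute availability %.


Availability = MTBF / (MTBF + MTTR)
Availability = 7678 / (7678 + 32)
Availability = 7678 / 7710
Availability = 99.585%

99.585%


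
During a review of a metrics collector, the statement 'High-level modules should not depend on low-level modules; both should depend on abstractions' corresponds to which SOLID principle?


This describes the Dependency Inversion Principle (DIP)

Dependency Inversion Principle (DIP)


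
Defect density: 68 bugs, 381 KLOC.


Defect density = defects / KLOC
Defect density = 68 / 381
Defect density = 0.178 defects/KLOC

0.178 defects/KLOC


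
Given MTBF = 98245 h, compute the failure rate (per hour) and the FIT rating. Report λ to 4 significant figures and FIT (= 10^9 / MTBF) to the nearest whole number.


Formula: λ = 1 / MTBF; FIT = λ × 1e9 = 1e9 / MTBF
λ = 1 / 98245 ≈ 1.018e-05 failures/hour
FIT = 1e9 / 98245 ≈ 10179 failures per 1e9 hours (nearest whole number)

λ = 1.018e-05 /h, FIT = 10179


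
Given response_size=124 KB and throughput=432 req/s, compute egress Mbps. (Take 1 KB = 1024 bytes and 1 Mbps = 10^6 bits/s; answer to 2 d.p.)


Formula: Mbps = payload_bytes * RPS * 8 / 1e6
Payload per request = 124 KB = 124 * 1024 = 126976 bytes
Total bytes/sec = 126976 * 432 = 54853632
Total bits/sec = 54853632 * 8 = 438829056
Mbps = 438829056 / 1e6 = 438.83

438.83 Mbps


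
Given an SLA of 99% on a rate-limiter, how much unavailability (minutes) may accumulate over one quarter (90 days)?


Formula: allowed downtime = period * (100 - SLA) / 100
Period (quarter (90 days)) = 129600 minutes
Unavailability fraction = (100 - 99.0) / 100
Allowed downtime = 129600 * (100 - 99.0) / 100
Allowed downtime = 1296.0 minutes

1296.0 minutes


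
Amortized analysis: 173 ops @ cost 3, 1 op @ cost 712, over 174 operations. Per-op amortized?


Formula: Amortized cost = Total cost / Operations
Total cost = (173 * 3) + (1 * 712)
Total cost = 519 + 712 = 1231
Amortized = 1231 / 174 = 7.0747

7.0747


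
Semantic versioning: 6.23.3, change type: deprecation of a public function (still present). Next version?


Current: 6.23.3
Change category: 'deprecation of a public function (still present)' → minor bump
SemVer rule: minor bump → increment MINOR, reset PATCH to 0 (MAJOR unchanged)
New: 6.24.0

6.24.0


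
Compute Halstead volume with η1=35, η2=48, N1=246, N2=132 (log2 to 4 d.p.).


Formula: V = N * log2(η), where N = N1 + N2 and η = η1 + η2
η = 35 + 48 = 83
N = 246 + 132 = 378
log2(83) ≈ 6.3750
V = 378 * 6.3750 = 2409.75

2409.75


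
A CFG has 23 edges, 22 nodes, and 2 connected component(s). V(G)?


Formula: V(G) = E - N + 2P
V(G) = 23 - 22 + 2*2
V(G) = 1 + 4
V(G) = 5

5


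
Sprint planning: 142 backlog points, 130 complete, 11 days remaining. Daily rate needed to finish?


Formula: Required rate = Remaining points / Days left
Remaining = 142 - 130 = 12 points
Required rate = 12 / 11 = 1.09 points/day

1.09 points/day


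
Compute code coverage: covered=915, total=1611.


Coverage = covered / total * 100
Coverage = 915 / 1611 * 100
Coverage = 56.8%

56.8%


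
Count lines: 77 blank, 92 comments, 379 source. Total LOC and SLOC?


Total LOC = blank + comment + code
Total LOC = 77 + 92 + 379 = 548
SLOC (source only) = code = 379

Total LOC: 548, SLOC: 379


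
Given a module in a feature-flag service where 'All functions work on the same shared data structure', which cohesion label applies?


Reasoning: Functions share data
Type: Communicational cohesion

Communicational cohesion


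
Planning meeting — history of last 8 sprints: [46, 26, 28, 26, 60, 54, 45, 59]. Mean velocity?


Formula: Avg velocity = Total points / Number of sprints
Points: [46, 26, 28, 26, 60, 54, 45, 59]
Sum = 46 + 26 + 28 + 26 + 60 + 54 + 45 + 59 = 344
Avg velocity = 344 / 8 = 43.0 points/sprint

43.0 points/sprint


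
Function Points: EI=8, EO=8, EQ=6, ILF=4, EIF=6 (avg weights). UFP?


UFP = EI*4 + EO*5 + EQ*4 + ILF*10 + EIF*7
UFP = 8*4 + 8*5 + 6*4 + 4*10 + 6*7
UFP = 32 + 40 + 24 + 40 + 42
UFP = 178

178


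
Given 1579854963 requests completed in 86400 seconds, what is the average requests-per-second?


Formula: throughput = requests / seconds
throughput = 1579854963 / 86400
throughput = 18285.36 requests/second

18285.36 requests/second


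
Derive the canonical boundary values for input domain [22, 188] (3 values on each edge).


Range: [22, 188]
Boundaries: just below min, min, min+1, max-1, max, just above max
Values: [21, 22, 23, 187, 188, 189]

[21, 22, 23, 187, 188, 189]


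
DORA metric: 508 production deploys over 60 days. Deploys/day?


Formula: deployments per day = releases / days
= 508 / 60
= 8.467 deploys/day
(equivalently, 59.27 deploys/week)

8.467 deploys/day


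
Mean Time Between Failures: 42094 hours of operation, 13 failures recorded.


Formula: MTBF = Total operating time / Number of failures
MTBF = 42094 / 13
MTBF = 3238.0 hours

3238.0 hours


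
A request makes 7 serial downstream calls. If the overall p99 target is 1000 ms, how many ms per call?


Formula: per_stage = total_budget / stages
per_stage = 1000 / 7
per_stage = 142.86 ms

142.86 ms


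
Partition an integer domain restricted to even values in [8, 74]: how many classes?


Constraint: even integers in [8, 74]
Class 1: x < 8 — out-of-range invalid
Class 2: x in [8,74] but odd — wrong type invalid
Class 3: x in [8,74] and even — valid
Class 4: x > 74 — out-of-range invalid
Total equivalence classes: 4

4 equivalence classes


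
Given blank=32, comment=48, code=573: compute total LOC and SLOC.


Total LOC = blank + comment + code
Total LOC = 32 + 48 + 573 = 653
SLOC (source only) = code = 573

Total LOC: 653, SLOC: 573


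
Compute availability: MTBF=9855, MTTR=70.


Availability = MTBF / (MTBF + MTTR)
Availability = 9855 / (9855 + 70)
Availability = 9855 / 9925
Availability = 99.2947%

99.2947%


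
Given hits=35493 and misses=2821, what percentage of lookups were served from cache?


Formula: hit rate = hits / (hits + misses) * 100
hit rate = 35493 / (35493 + 2821) * 100
hit rate = 35493 / 38314 * 100
hit rate = 92.64%

92.64%


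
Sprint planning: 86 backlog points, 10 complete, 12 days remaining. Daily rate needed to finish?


Formula: Required rate = Remaining points / Days left
Remaining = 86 - 10 = 76 points
Required rate = 76 / 12 = 6.33 points/day

6.33 points/day


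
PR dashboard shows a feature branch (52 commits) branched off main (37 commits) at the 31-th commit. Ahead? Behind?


Common ancestor: commit #31
feature commits after divergence: 52 - 31 = 21
main commits after divergence: 37 - 31 = 6
feature is 21 commits ahead of main
main is 6 commits ahead of feature

feature ahead: 21, main ahead: 6


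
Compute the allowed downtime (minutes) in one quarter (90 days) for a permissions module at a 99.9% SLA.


Formula: allowed downtime = period * (100 - SLA) / 100
Period (quarter (90 days)) = 129600 minutes
Unavailability fraction = (100 - 99.9) / 100
Allowed downtime = 129600 * (100 - 99.9) / 100
Allowed downtime = 129.6 minutes

129.6 minutes


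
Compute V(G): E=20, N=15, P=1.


Formula: V(G) = E - N + 2P
V(G) = 20 - 15 + 2*1
V(G) = 5 + 2
V(G) = 7

7


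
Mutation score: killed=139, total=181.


Mutation score = killed / total * 100
Mutation score = 139 / 181 * 100
Mutation score = 76.8%

76.8%


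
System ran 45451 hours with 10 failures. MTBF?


Formula: MTBF = Total operating time / Number of failures
MTBF = 45451 / 10
MTBF = 4545.1 hours

4545.1 hours


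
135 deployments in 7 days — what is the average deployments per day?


Formula: deployments per day = releases / days
= 135 / 7
= 19.286 deploys/day
(equivalently, 135.0 deploys/week)

19.286 deploys/day


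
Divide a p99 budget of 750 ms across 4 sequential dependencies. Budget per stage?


Formula: per_stage = total_budget / stages
per_stage = 750 / 4
per_stage = 187.5 ms

187.5 ms


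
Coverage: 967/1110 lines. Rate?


Coverage = covered / total * 100
Coverage = 967 / 1110 * 100
Coverage = 87.12%

87.12%


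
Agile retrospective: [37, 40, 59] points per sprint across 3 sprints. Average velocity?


Formula: Avg velocity = Total points / Number of sprints
Points: [37, 40, 59]
Sum = 37 + 40 + 59 = 136
Avg velocity = 136 / 3 = 45.33 points/sprint

45.33 points/sprint


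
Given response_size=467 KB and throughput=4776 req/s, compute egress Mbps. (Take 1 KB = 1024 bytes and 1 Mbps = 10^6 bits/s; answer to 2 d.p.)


Formula: Mbps = payload_bytes * RPS * 8 / 1e6
Payload per request = 467 KB = 467 * 1024 = 478208 bytes
Total bytes/sec = 478208 * 4776 = 2283921408
Total bits/sec = 2283921408 * 8 = 18271371264
Mbps = 18271371264 / 1e6 = 18271.37

18271.37 Mbps


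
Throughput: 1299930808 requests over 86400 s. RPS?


Formula: throughput = requests / seconds
throughput = 1299930808 / 86400
throughput = 15045.5 requests/second

15045.5 requests/second


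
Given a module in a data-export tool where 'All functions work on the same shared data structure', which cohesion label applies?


Reasoning: Functions share data
Type: Communicational cohesion

Communicational cohesion


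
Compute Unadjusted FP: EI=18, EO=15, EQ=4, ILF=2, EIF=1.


UFP = EI*4 + EO*5 + EQ*4 + ILF*10 + EIF*7
UFP = 18*4 + 15*5 + 4*4 + 2*10 + 1*7
UFP = 72 + 75 + 16 + 20 + 7
UFP = 190

190


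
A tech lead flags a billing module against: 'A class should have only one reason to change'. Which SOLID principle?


This describes the Single Responsibility Principle (SRP)

Single Responsibility Principle (SRP)


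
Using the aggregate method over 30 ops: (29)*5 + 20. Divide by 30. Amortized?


Formula: Amortized cost = Total cost / Operations
Total cost = (29 * 5) + (1 * 20)
Total cost = 145 + 20 = 165
Amortized = 165 / 30 = 5.5

5.5


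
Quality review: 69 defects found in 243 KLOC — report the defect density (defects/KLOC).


Defect density = defects / KLOC
Defect density = 69 / 243
Defect density = 0.284 defects/KLOC

0.284 defects/KLOC


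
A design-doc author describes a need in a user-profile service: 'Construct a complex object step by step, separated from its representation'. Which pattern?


This matches the Builder pattern

Builder


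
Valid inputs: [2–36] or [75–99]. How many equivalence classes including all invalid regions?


Valid ranges: [2,36] and [75,99]
Class 1: x < 2 — invalid
Class 2: 2 ≤ x ≤ 36 — valid
Class 3: 36 < x < 75 — invalid (gap between ranges)
Class 4: 75 ≤ x ≤ 99 — valid
Class 5: x > 99 — invalid
Total equivalence classes: 5

5 equivalence classes


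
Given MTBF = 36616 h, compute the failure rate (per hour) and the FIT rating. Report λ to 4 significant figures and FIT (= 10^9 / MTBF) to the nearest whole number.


Formula: λ = 1 / MTBF; FIT = λ × 1e9 = 1e9 / MTBF
λ = 1 / 36616 ≈ 2.731e-05 failures/hour
FIT = 1e9 / 36616 ≈ 27310 failures per 1e9 hours (nearest whole number)

λ = 2.731e-05 /h, FIT = 27310


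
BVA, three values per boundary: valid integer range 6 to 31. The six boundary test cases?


Range: [6, 31]
Boundaries: just below min, min, min+1, max-1, max, just above max
Values: [5, 6, 7, 30, 31, 32]

[5, 6, 7, 30, 31, 32]


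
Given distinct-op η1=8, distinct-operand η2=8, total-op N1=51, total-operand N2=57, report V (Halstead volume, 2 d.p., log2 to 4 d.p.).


Formula: V = N * log2(η), where N = N1 + N2 and η = η1 + η2
η = 8 + 8 = 16
N = 51 + 57 = 108
log2(16) ≈ 4.0000
V = 108 * 4.0000 = 432.00

432.00


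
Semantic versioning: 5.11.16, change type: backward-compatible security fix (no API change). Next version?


Current: 5.11.16
Change category: 'backward-compatible security fix (no API change)' → patch bump
SemVer rule: patch bump → increment PATCH (MAJOR and MINOR unchanged)
New: 5.11.17

5.11.17


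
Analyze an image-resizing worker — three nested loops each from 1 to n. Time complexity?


Reasoning: three levels of nesting over n
Complexity: O(n^3)

O(n^3)


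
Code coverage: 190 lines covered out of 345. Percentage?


Coverage = covered / total * 100
Coverage = 190 / 345 * 100
Coverage = 55.07%

55.07%


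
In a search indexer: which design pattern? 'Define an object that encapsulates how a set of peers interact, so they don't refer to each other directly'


This matches the Mediator pattern

Mediator


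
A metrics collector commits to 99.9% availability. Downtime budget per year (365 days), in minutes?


Formula: allowed downtime = period * (100 - SLA) / 100
Period (year (365 days)) = 525600 minutes
Unavailability fraction = (100 - 99.9) / 100
Allowed downtime = 525600 * (100 - 99.9) / 100
Allowed downtime = 525.6 minutes

525.6 minutes


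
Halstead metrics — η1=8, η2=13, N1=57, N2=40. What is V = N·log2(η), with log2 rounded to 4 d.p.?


Formula: V = N * log2(η), where N = N1 + N2 and η = η1 + η2
η = 8 + 13 = 21
N = 57 + 40 = 97
log2(21) ≈ 4.3923
V = 97 * 4.3923 = 426.05

426.05


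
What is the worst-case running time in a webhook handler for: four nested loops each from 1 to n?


Reasoning: four levels of nesting
Complexity: O(n^4)

O(n^4)


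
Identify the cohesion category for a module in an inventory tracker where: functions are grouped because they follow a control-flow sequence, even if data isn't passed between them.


Reasoning: Grouped by order of execution within a routine, not by data flow
Type: Procedural cohesion

Procedural cohesion


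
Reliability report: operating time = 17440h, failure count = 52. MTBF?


Formula: MTBF = Total operating time / Number of failures
MTBF = 17440 / 52
MTBF = 335.38 hours

335.38 hours


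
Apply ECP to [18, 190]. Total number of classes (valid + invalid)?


Valid range: [18, 190]
Class 1: x < 18 — invalid
Class 2: 18 ≤ x ≤ 190 — valid
Class 3: x > 190 — invalid
Total equivalence classes: 3

3 equivalence classes


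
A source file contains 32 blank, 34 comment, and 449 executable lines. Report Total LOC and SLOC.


Total LOC = blank + comment + code
Total LOC = 32 + 34 + 449 = 515
SLOC (source only) = code = 449

Total LOC: 515, SLOC: 449


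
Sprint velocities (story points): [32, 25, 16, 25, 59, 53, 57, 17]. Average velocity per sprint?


Formula: Avg velocity = Total points / Number of sprints
Points: [32, 25, 16, 25, 59, 53, 57, 17]
Sum = 32 + 25 + 16 + 25 + 59 + 53 + 57 + 17 = 284
Avg velocity = 284 / 8 = 35.5 points/sprint

35.5 points/sprint


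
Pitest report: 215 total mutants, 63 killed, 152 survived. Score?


Mutation score = killed / total * 100
Mutation score = 63 / 215 * 100
Mutation score = 29.3%

29.3%


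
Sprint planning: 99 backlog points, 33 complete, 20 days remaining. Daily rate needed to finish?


Formula: Required rate = Remaining points / Days left
Remaining = 99 - 33 = 66 points
Required rate = 66 / 20 = 3.3 points/day

3.3 points/day


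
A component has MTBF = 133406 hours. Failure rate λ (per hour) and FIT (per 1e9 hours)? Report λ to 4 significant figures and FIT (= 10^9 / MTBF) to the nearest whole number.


Formula: λ = 1 / MTBF; FIT = λ × 1e9 = 1e9 / MTBF
λ = 1 / 133406 ≈ 7.496e-06 failures/hour
FIT = 1e9 / 133406 ≈ 7496 failures per 1e9 hours (nearest whole number)

λ = 7.496e-06 /h, FIT = 7496


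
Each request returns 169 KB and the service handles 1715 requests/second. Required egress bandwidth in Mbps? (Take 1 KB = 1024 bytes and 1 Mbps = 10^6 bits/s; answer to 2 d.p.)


Formula: Mbps = payload_bytes * RPS * 8 / 1e6
Payload per request = 169 KB = 169 * 1024 = 173056 bytes
Total bytes/sec = 173056 * 1715 = 296791040
Total bits/sec = 296791040 * 8 = 2374328320
Mbps = 2374328320 / 1e6 = 2374.33

2374.33 Mbps


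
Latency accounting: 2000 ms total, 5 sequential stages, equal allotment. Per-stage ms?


Formula: per_stage = total_budget / stages
per_stage = 2000 / 5
per_stage = 400.0 ms

400.0 ms


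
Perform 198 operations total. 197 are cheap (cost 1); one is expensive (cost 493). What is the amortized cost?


Formula: Amortized cost = Total cost / Operations
Total cost = (197 * 1) + (1 * 493)
Total cost = 197 + 493 = 690
Amortized = 690 / 198 = 3.4848

3.4848


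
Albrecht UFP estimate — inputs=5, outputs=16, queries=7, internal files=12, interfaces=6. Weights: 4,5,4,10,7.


UFP = EI*4 + EO*5 + EQ*4 + ILF*10 + EIF*7
UFP = 5*4 + 16*5 + 7*4 + 12*10 + 6*7
UFP = 20 + 80 + 28 + 120 + 42
UFP = 290

290


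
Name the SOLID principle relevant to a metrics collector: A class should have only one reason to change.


This describes the Single Responsibility Principle (SRP)

Single Responsibility Principle (SRP)


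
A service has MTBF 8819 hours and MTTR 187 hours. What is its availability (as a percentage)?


Availability = MTBF / (MTBF + MTTR)
Availability = 8819 / (8819 + 187)
Availability = 8819 / 9006
Availability = 97.9236%

97.9236%


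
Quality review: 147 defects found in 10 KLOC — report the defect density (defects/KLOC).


Defect density = defects / KLOC
Defect density = 147 / 10
Defect density = 14.7 defects/KLOC

14.7 defects/KLOC


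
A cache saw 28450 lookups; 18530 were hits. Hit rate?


Formula: hit rate = hits / (hits + misses) * 100
hit rate = 18530 / (18530 + 9920) * 100
hit rate = 18530 / 28450 * 100
hit rate = 65.13%

65.13%


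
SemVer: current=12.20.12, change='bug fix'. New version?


Current: 12.20.12
Change category: 'bug fix' → patch bump
SemVer rule: patch bump → increment PATCH (MAJOR and MINOR unchanged)
New: 12.20.13

12.20.13


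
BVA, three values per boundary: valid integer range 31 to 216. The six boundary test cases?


Range: [31, 216]
Boundaries: just below min, min, min+1, max-1, max, just above max
Values: [30, 31, 32, 215, 216, 217]

[30, 31, 32, 215, 216, 217]


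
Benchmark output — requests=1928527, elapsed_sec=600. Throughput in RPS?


Formula: throughput = requests / seconds
throughput = 1928527 / 600
throughput = 3214.21 requests/second

3214.21 requests/second


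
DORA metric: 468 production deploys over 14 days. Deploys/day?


Formula: deployments per day = releases / days
= 468 / 14
= 33.429 deploys/day
(equivalently, 234.0 deploys/week)

33.429 deploys/day


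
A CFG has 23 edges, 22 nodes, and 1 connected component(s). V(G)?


Formula: V(G) = E - N + 2P
V(G) = 23 - 22 + 2*1
V(G) = 1 + 2
V(G) = 3

3


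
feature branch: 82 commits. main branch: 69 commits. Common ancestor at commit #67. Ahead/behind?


Common ancestor: commit #67
feature commits after divergence: 82 - 67 = 15
main commits after divergence: 69 - 67 = 2
feature is 15 commits ahead of main
main is 2 commits ahead of feature

feature ahead: 15, main ahead: 2


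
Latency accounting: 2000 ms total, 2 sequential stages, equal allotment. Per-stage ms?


Formula: per_stage = total_budget / stages
per_stage = 2000 / 2
per_stage = 1000.0 ms

1000.0 ms


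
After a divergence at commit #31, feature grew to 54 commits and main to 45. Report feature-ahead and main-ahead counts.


Common ancestor: commit #31
feature commits after divergence: 54 - 31 = 23
main commits after divergence: 45 - 31 = 14
feature is 23 commits ahead of main
main is 14 commits ahead of feature

feature ahead: 23, main ahead: 14


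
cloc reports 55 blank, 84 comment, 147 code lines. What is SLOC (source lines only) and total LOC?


Total LOC = blank + comment + code
Total LOC = 55 + 84 + 147 = 286
SLOC (source only) = code = 147

Total LOC: 286, SLOC: 147


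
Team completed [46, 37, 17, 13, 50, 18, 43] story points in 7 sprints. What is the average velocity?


Formula: Avg velocity = Total points / Number of sprints
Points: [46, 37, 17, 13, 50, 18, 43]
Sum = 46 + 37 + 17 + 13 + 50 + 18 + 43 = 224
Avg velocity = 224 / 7 = 32.0 points/sprint

32.0 points/sprint


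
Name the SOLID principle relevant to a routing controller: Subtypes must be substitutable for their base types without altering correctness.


This describes the Liskov Substitution Principle (LSP)

Liskov Substitution Principle (LSP)


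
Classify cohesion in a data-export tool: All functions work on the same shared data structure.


Reasoning: Functions share data
Type: Communicational cohesion

Communicational cohesion


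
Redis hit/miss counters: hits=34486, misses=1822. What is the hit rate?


Formula: hit rate = hits / (hits + misses) * 100
hit rate = 34486 / (34486 + 1822) * 100
hit rate = 34486 / 36308 * 100
hit rate = 94.98%

94.98%


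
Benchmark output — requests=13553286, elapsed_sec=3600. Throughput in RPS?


Formula: throughput = requests / seconds
throughput = 13553286 / 3600
throughput = 3764.8 requests/second

3764.8 requests/second


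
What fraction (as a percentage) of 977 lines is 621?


Coverage = covered / total * 100
Coverage = 621 / 977 * 100
Coverage = 63.56%

63.56%


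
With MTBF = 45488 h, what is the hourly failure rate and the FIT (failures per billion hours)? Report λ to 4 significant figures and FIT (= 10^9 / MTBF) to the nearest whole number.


Formula: λ = 1 / MTBF; FIT = λ × 1e9 = 1e9 / MTBF
λ = 1 / 45488 ≈ 2.198e-05 failures/hour
FIT = 1e9 / 45488 ≈ 21984 failures per 1e9 hours (nearest whole number)

λ = 2.198e-05 /h, FIT = 21984


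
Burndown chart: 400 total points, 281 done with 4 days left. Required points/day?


Formula: Required rate = Remaining points / Days left
Remaining = 400 - 281 = 119 points
Required rate = 119 / 4 = 29.75 points/day

29.75 points/day


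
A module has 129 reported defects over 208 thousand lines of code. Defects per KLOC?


Defect density = defects / KLOC
Defect density = 129 / 208
Defect density = 0.62 defects/KLOC

0.62 defects/KLOC


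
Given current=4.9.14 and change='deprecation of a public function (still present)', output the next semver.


Current: 4.9.14
Change category: 'deprecation of a public function (still present)' → minor bump
SemVer rule: minor bump → increment MINOR, reset PATCH to 0 (MAJOR unchanged)
New: 4.10.0

4.10.0


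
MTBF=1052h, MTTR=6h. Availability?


Availability = MTBF / (MTBF + MTTR)
Availability = 1052 / (1052 + 6)
Availability = 1052 / 1058
Availability = 99.4329%

99.4329%


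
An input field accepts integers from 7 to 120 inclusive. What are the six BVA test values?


Range: [7, 120]
Boundaries: just below min, min, min+1, max-1, max, just above max
Values: [6, 7, 8, 119, 120, 121]

[6, 7, 8, 119, 120, 121]


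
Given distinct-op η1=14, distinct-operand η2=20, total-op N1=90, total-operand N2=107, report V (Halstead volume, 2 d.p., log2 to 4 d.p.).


Formula: V = N * log2(η), where N = N1 + N2 and η = η1 + η2
η = 14 + 20 = 34
N = 90 + 107 = 197
log2(34) ≈ 5.0875
V = 197 * 5.0875 = 1002.24

1002.24


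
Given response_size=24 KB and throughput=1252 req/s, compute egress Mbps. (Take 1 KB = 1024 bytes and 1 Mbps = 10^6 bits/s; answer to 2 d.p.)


Formula: Mbps = payload_bytes * RPS * 8 / 1e6
Payload per request = 24 KB = 24 * 1024 = 24576 bytes
Total bytes/sec = 24576 * 1252 = 30769152
Total bits/sec = 30769152 * 8 = 246153216
Mbps = 246153216 / 1e6 = 246.15

246.15 Mbps


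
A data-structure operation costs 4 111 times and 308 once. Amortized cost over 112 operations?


Formula: Amortized cost = Total cost / Operations
Total cost = (111 * 4) + (1 * 308)
Total cost = 444 + 308 = 752
Amortized = 752 / 112 = 6.7143

6.7143


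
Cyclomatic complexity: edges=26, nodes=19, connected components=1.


Formula: V(G) = E - N + 2P
V(G) = 26 - 19 + 2*1
V(G) = 7 + 2
V(G) = 9

9


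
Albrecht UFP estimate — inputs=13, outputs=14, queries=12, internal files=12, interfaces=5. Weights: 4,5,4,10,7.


UFP = EI*4 + EO*5 + EQ*4 + ILF*10 + EIF*7
UFP = 13*4 + 14*5 + 12*4 + 12*10 + 5*7
UFP = 52 + 70 + 48 + 120 + 35
UFP = 325

325


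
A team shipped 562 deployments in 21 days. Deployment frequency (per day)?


Formula: deployments per day = releases / days
= 562 / 21
= 26.762 deploys/day
(equivalently, 187.33 deploys/week)

26.762 deploys/day


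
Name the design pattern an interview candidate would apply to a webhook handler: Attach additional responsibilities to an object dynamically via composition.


This matches the Decorator pattern

Decorator


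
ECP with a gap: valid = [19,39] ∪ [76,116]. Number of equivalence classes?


Valid ranges: [19,39] and [76,116]
Class 1: x < 19 — invalid
Class 2: 19 ≤ x ≤ 39 — valid
Class 3: 39 < x < 76 — invalid (gap between ranges)
Class 4: 76 ≤ x ≤ 116 — valid
Class 5: x > 116 — invalid
Total equivalence classes: 5

5 equivalence classes


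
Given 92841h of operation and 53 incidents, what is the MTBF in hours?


Formula: MTBF = Total operating time / Number of failures
MTBF = 92841 / 53
MTBF = 1751.72 hours

1751.72 hours


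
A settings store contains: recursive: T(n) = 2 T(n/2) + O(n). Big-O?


Reasoning: master theorem case 2 (merge-sort recurrence)
Complexity: O(n log n)

O(n log n)


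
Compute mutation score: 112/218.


Mutation score = killed / total * 100
Mutation score = 112 / 218 * 100
Mutation score = 51.38%

51.38%


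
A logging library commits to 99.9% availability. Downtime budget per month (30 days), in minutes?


Formula: allowed downtime = period * (100 - SLA) / 100
Period (month (30 days)) = 43200 minutes
Unavailability fraction = (100 - 99.9) / 100
Allowed downtime = 43200 * (100 - 99.9) / 100
Allowed downtime = 43.2 minutes

43.2 minutes


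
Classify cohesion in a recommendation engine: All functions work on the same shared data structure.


Reasoning: Functions share data
Type: Communicational cohesion

Communicational cohesion
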